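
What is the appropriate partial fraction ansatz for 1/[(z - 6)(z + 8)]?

Distinct linear factors: A/(z - 6) + B/(z + 8)


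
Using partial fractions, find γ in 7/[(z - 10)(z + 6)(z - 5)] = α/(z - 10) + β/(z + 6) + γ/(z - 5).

Cover-up at z = 5: γ = 7/[(5 - 10)(5 + 6)] = 7/[(-5)(11)] = -7/55


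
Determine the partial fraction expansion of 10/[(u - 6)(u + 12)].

10/(u - 6)(u + 12) = P/(u - 6) + Q/(u + 12). P = 10/(6 + 12) = 5/9, Q = 10/(-12 - 6) = -5/9
Result: (5/9)/(u - 6) - (5/9)/(u + 12)


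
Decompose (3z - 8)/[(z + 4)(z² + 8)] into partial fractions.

At z=-4: α = (3·(-4) - 8)/((-4)² + 8) = -5/6. β = -α = 5/6, γ = 3 - (-4)·α = -1/3
Result: (-5/6)/(z + 4) + ((5/6)z - 1/3)/(z² + 8)


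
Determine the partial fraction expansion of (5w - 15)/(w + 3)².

(5w - 15) = P(w + 3) + Q. At w = -3: Q = 5·(-3) - 15 = -30. Coeff of w: P = 5
Result: 5/(w + 3) - 30/(w + 3)²


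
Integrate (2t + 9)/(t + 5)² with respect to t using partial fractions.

Decompose: A = 2, B = 2·(-5) + 9 = -1, so (2t + 9)/(t + 5)² = 2/(t + 5) - 1/(t + 5)². Integrate: ∫ A/(t + 5) dt = 2 ln|(t + 5)|; ∫ B/(t + 5)² dt = 1/(t + 5). Sum: 2 ln|(t + 5)| + 1/(t + 5) + C


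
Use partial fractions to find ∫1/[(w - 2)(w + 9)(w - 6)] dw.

Cover-up: P = -1/44, Q = 1/165, R = 1/60. Decomposition: (-1/44)/(w - 2) + (1/165)/(w + 9) + (1/60)/(w - 6). Integrate each term: (-1/44) ln|(w - 2)| + (1/165) ln|(w + 9)| + (1/60) ln|(w - 6)| + C


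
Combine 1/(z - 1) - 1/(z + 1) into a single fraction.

Common denominator (z - 1)(z + 1). Numerator: 1(z + 1) - 1(z - 1) = (z + 1) - (z - 1) = 2
Result: (2)/[(z - 1)(z + 1)]


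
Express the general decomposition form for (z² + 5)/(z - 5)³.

Repeated linear factor (power 3): P/(z - 5) + Q/(z - 5)² + R/(z - 5)³


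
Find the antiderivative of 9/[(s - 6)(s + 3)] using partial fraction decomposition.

Decompose: 9/[(s - 6)(s + 3)] = 1/(s - 6) - 1/(s + 3). Integrate each term: ln|(s - 6)| - ln|(s + 3)| + C


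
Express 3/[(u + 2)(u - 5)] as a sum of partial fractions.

3/(u + 2)(u - 5) = P/(u + 2) + Q/(u - 5). P = 3/(-2 - 5) = -3/7, Q = 3/(5 + 2) = 3/7
Result: (-3/7)/(u + 2) + (3/7)/(u - 5)


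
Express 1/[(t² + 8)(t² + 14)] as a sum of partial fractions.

Coefficient matching gives α = γ = 0, β = 1/(14-8) = 1/6, δ = -β = -1/6
Result: (1/6)/(t² + 8) - (1/6)/(t² + 14)


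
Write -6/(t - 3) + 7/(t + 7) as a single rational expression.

Common denominator (t - 3)(t + 7). Numerator: -6(t + 7) + 7(t - 3) = (-6t - 42) + (7t - 21) = t - 63
Result: (t - 63)/[(t - 3)(t + 7)]


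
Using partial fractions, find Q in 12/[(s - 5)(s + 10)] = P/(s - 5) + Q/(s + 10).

Cover-up at s = -10: Q = 12/(-10 - 5) = -12/15 = -4/5


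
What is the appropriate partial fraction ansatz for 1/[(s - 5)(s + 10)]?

Distinct linear factors: A/(s - 5) + B/(s + 10)


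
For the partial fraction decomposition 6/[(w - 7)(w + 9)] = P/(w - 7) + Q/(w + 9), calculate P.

Cover-up at w = 7: P = 6/(7 + 9) = 6/16 = 3/8


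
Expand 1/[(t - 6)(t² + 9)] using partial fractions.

Cover-up at t = 6: A = 1/(6² + 9) = 1/45. Then B = -A = -1/45, C = -A·(0 + 6) = -2/15
Result: (1/45)/(t - 6) - ((1/45)t + 2/15)/(t² + 9)


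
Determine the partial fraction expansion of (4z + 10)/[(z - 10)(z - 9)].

At z=10: α = (4·10 + 10)/(10 - 9) = 50. At z=9: β = (4·9 + 10)/(9 - 10) = -46
Result: 50/(z - 10) - 46/(z - 9)


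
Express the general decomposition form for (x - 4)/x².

Repeated linear factor: A/x + B/x²


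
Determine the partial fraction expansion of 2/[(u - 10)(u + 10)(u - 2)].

Using cover-up method: A = 1/80, B = 1/120, C = -1/48
Result: (1/80)/(u - 10) + (1/120)/(u + 10) - (1/48)/(u - 2)


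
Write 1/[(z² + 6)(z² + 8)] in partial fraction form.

Coefficient matching gives α = γ = 0, β = 1/(8-6) = 1/2, δ = -β = -1/2
Result: (1/2)/(z² + 6) - (1/2)/(z² + 8)


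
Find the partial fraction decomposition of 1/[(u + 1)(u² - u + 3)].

Cover-up at u = -1: α = 1/((-1)² - 1·(-1) + 3) = 1/5. Then β = -α = -1/5, γ = -α·(-1 - 1) = 2/5
Result: (1/5)/(u + 1) - ((1/5)u - 2/5)/(u² - u + 3)


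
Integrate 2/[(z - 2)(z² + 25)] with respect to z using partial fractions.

Cover-up at z=2: A = 2/(2²+25) = 2/29. Coeff matching: B = -2/29, C = -4/29. Decomposition: (2/29)/(z - 2) - ((2/29)z + 4/29)/(z² + 25). Integrate: linear → ln, quadratic → (1/2)ln + arctan: (2/29) ln|(z - 2)| - (1/29) ln(z² + 25) - (4/145) arctan(z/5) + C


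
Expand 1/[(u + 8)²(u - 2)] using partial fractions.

Cover-up at u=2: C = 1/(2 + 8)² = 1/100. Cover-up at u=-8: B = 1/(-8 - 2) = -1/10. Comparing u² coeff: A = -C = -1/100
Result: (-1/100)/(u + 8) - (1/10)/(u + 8)² + (1/100)/(u - 2)


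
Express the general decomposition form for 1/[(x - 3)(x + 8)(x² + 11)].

Two linear + quadratic: A/(x - 3) + B/(x + 8) + (Cx + D)/(x² + 11)


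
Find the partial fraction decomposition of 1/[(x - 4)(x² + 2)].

Cover-up at x = 4: α = 1/(4² + 2) = 1/18. Then β = -α = -1/18, γ = -α·(0 + 4) = -2/9
Result: (1/18)/(x - 4) - ((1/18)x + 2/9)/(x² + 2)


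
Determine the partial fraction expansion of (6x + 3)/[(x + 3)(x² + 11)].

At x=-3: α = (6·(-3) + 3)/((-3)² + 11) = -3/4. β = -α = 3/4, γ = 6 - (-3)·α = 15/4
Result: (-3/4)/(x + 3) + ((3/4)x + 15/4)/(x² + 11)


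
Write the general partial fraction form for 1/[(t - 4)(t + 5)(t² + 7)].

Two linear + quadratic: α/(t - 4) + β/(t + 5) + (γt + δ)/(t² + 7)


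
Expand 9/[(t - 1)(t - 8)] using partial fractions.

9/(t - 1)(t - 8) = α/(t - 1) + β/(t - 8). α = 9/(1 - 8) = -9/7, β = 9/(8 - 1) = 9/7
Result: (-9/7)/(t - 1) + (9/7)/(t - 8)


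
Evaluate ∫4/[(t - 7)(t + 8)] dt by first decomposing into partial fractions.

Decompose: 4/[(t - 7)(t + 8)] = (4/15)/(t - 7) - (4/15)/(t + 8). Integrate each term: (4/15) ln|(t - 7)| - (4/15) ln|(t + 8)| + C


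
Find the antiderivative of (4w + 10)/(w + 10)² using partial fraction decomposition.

Decompose: α = 4, β = 4·(-10) + 10 = -30, so (4w + 10)/(w + 10)² = 4/(w + 10) - 30/(w + 10)². Integrate: ∫ α/(w + 10) dw = 4 ln|(w + 10)|; ∫ β/(w + 10)² dw = 30/(w + 10). Sum: 4 ln|(w + 10)| + 30/(w + 10) + C


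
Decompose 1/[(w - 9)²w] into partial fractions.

Cover-up at w=0: γ = 1/(0 - 9)² = 1/81. Cover-up at w=9: β = 1/(9 - 0) = 1/9. Comparing w² coeff: α = -γ = -1/81
Result: (-1/81)/(w - 9) + (1/9)/(w - 9)² + (1/81)/w


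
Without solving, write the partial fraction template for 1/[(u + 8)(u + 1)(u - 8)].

Three distinct linear factors: P/(u + 8) + Q/(u + 1) + R/(u - 8)


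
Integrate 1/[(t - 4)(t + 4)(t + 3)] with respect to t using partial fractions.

Cover-up: α = 1/56, β = 1/8, γ = -1/7. Decomposition: (1/56)/(t - 4) + (1/8)/(t + 4) - (1/7)/(t + 3). Integrate each term: (1/56) ln|(t - 4)| + (1/8) ln|(t + 4)| - (1/7) ln|(t + 3)| + C


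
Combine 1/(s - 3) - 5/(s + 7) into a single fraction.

Common denominator (s - 3)(s + 7). Numerator: 1(s + 7) - 5(s - 3) = (s + 7) - (5s - 15) = -4s + 22
Result: (-4s + 22)/[(s - 3)(s + 7)]


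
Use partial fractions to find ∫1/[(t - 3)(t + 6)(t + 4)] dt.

Cover-up: A = 1/63, B = 1/18, C = -1/14. Decomposition: (1/63)/(t - 3) + (1/18)/(t + 6) - (1/14)/(t + 4). Integrate each term: (1/63) ln|(t - 3)| + (1/18) ln|(t + 6)| - (1/14) ln|(t + 4)| + C


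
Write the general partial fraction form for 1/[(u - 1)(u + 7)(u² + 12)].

Two linear + quadratic: α/(u - 1) + β/(u + 7) + (γu + δ)/(u² + 12)


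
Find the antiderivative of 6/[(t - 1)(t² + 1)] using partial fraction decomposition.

Cover-up at t=1: A = 6/(1²+1) = 3. Coeff matching: B = -3, C = -3. Decomposition: 3/(t - 1) - (3t + 3)/(t² + 1). Integrate: linear → ln, quadratic → (1/2)ln + arctan: 3 ln|(t - 1)| - (3/2) ln(t² + 1) - 3 arctan(t) + C


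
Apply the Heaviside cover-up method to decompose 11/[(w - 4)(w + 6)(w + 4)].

Cover (w - 4), w=4: P = 11/[(4 + 6)(4 + 4)] = 11/80. Cover (w + 6), w=-6: Q = 11/[(-6 - 4)(-6 + 4)] = 11/20. Cover (w + 4), w=-4: R = 11/[(-4 - 4)(-4 + 6)] = -11/16.
Result: (11/80)/(w - 4) + (11/20)/(w + 6) - (11/16)/(w + 4)


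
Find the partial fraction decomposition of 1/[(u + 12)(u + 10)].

1/(u + 12)(u + 10) = α/(u + 12) + β/(u + 10). α = 1/(-12 + 10) = -1/2, β = 1/(-10 + 12) = 1/2
Result: (-1/2)/(u + 12) + (1/2)/(u + 10)


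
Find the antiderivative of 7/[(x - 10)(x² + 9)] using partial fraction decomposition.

Cover-up at x=10: α = 7/(10²+9) = 7/109. Coeff matching: β = -7/109, γ = -70/109. Decomposition: (7/109)/(x - 10) - ((7/109)x + 70/109)/(x² + 9). Integrate: linear → ln, quadratic → (1/2)ln + arctan: (7/109) ln|(x - 10)| - (7/218) ln(x² + 9) - (70/327) arctan(x/3) + C


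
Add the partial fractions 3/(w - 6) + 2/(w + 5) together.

Common denominator (w - 6)(w + 5). Numerator: 3(w + 5) + 2(w - 6) = (3w + 15) + (2w - 12) = 5w + 3
Result: (5w + 3)/[(w - 6)(w + 5)]


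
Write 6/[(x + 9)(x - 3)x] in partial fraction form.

Using cover-up method: A = 1/18, B = 1/6, C = -2/9
Result: (1/18)/(x + 9) + (1/6)/(x - 3) - (2/9)/x


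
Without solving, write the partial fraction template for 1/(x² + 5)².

Repeated quadratic factor: (αx + β)/(x² + 5) + (γx + δ)/(x² + 5)²


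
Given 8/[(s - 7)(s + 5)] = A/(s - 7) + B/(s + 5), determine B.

Cover-up at s = -5: B = 8/(-5 - 7) = -8/12 = -2/3


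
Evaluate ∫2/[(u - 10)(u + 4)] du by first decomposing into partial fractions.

Decompose: 2/[(u - 10)(u + 4)] = (1/7)/(u - 10) - (1/7)/(u + 4). Integrate each term: (1/7) ln|(u - 10)| - (1/7) ln|(u + 4)| + C


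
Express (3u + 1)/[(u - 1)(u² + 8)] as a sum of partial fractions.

At u=1: α = (3·1 + 1)/(1² + 8) = 4/9. β = -α = -4/9, γ = 3 - 1·α = 23/9
Result: (4/9)/(u - 1) - ((4/9)u - 23/9)/(u² + 8)


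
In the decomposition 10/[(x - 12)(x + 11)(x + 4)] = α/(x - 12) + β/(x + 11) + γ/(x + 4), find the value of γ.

Cover-up at x = -4: γ = 10/[(-4 - 12)(-4 + 11)] = 10/[(-16)(7)] = -10/112 = -5/56


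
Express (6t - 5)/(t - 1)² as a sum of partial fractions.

(6t - 5) = α(t - 1) + β. At t = 1: β = 6·1 - 5 = 1. Coeff of t: α = 6
Result: 6/(t - 1) + 1/(t - 1)²


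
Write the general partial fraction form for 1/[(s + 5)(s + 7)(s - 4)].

Three distinct linear factors: α/(s + 5) + β/(s + 7) + γ/(s - 4)


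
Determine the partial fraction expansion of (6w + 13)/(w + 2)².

(6w + 13) = P(w + 2) + Q. At w = -2: Q = 6·(-2) + 13 = 1. Coeff of w: P = 6
Result: 6/(w + 2) + 1/(w + 2)²


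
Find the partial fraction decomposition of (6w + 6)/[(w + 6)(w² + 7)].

At w=-6: P = (6·(-6) + 6)/((-6)² + 7) = -30/43. Q = -P = 30/43, R = 6 - (-6)·P = 78/43
Result: (-30/43)/(w + 6) + ((30/43)w + 78/43)/(w² + 7)


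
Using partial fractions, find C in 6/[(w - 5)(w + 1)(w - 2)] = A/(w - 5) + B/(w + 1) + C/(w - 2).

Cover-up at w = 2: C = 6/[(2 - 5)(2 + 1)] = 6/[(-3)(3)] = -6/9 = -2/3


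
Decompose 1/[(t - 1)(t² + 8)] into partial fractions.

Cover-up at t = 1: α = 1/(1² + 8) = 1/9. Then β = -α = -1/9, γ = -α·(0 + 1) = -1/9
Result: (1/9)/(t - 1) - ((1/9)t + 1/9)/(t² + 8)


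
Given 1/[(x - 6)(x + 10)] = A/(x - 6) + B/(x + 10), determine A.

Cover-up at x = 6: A = 1/(6 + 10) = 1/16


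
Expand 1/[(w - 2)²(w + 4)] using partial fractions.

Cover-up at w=-4: R = 1/(-4 - 2)² = 1/36. Cover-up at w=2: Q = 1/(2 + 4) = 1/6. Comparing w² coeff: P = -R = -1/36
Result: (-1/36)/(w - 2) + (1/6)/(w - 2)² + (1/36)/(w + 4)


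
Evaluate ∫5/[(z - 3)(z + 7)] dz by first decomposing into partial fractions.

Decompose: 5/[(z - 3)(z + 7)] = (1/2)/(z - 3) - (1/2)/(z + 7). Integrate each term: (1/2) ln|(z - 3)| - (1/2) ln|(z + 7)| + C


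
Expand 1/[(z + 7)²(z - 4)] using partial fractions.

Cover-up at z=4: R = 1/(4 + 7)² = 1/121. Cover-up at z=-7: Q = 1/(-7 - 4) = -1/11. Comparing z² coeff: P = -R = -1/121
Result: (-1/121)/(z + 7) - (1/11)/(z + 7)² + (1/121)/(z - 4)


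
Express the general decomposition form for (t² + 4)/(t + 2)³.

Repeated linear factor (power 3): A/(t + 2) + B/(t + 2)² + C/(t + 2)³


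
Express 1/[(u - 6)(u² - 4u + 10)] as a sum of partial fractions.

Cover-up at u = 6: A = 1/(6² - 4·6 + 10) = 1/22. Then B = -A = -1/22, C = -A·(-4 + 6) = -1/11
Result: (1/22)/(u - 6) - ((1/22)u + 1/11)/(u² - 4u + 10)


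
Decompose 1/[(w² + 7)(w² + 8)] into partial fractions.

Coefficient matching gives A = C = 0, B = 1/(8-7) = 1, D = -B = -1
Result: 1/(w² + 7) - 1/(w² + 8)


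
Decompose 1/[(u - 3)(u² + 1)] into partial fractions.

Cover-up at u = 3: α = 1/(3² + 1) = 1/10. Then β = -α = -1/10, γ = -α·(0 + 3) = -3/10
Result: (1/10)/(u - 3) - ((1/10)u + 3/10)/(u² + 1)


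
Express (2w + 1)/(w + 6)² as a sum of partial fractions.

(2w + 1) = A(w + 6) + B. At w = -6: B = 2·(-6) + 1 = -11. Coeff of w: A = 2
Result: 2/(w + 6) - 11/(w + 6)²


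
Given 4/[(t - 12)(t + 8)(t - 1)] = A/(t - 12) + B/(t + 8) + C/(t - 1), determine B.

Cover-up at t = -8: B = 4/[(-8 - 12)(-8 - 1)] = 4/[(-20)(-9)] = 4/180 = 1/45


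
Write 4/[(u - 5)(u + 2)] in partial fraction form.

4/(u - 5)(u + 2) = A/(u - 5) + B/(u + 2). A = 4/(5 + 2) = 4/7, B = 4/(-2 - 5) = -4/7
Result: (4/7)/(u - 5) - (4/7)/(u + 2)


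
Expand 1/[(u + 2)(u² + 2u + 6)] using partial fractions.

Cover-up at u = -2: A = 1/((-2)² + 2·(-2) + 6) = 1/6. Then B = -A = -1/6, C = -A·(2 - 2) = 0
Result: (1/6)/(u + 2) - ((1/6)u)/(u² + 2u + 6)


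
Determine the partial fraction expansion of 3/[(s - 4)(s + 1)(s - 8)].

Using cover-up method: P = -3/20, Q = 1/15, R = 1/12
Result: (-3/20)/(s - 4) + (1/15)/(s + 1) + (1/12)/(s - 8)


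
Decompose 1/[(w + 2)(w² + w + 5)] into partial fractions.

Cover-up at w = -2: A = 1/((-2)² + 1·(-2) + 5) = 1/7. Then B = -A = -1/7, C = -A·(1 - 2) = 1/7
Result: (1/7)/(w + 2) - ((1/7)w - 1/7)/(w² + w + 5)


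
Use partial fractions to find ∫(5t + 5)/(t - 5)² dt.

Decompose: A = 5, B = 5·5 + 5 = 30, so (5t + 5)/(t - 5)² = 5/(t - 5) + 30/(t - 5)². Integrate: ∫ A/(t - 5) dt = 5 ln|(t - 5)|; ∫ B/(t - 5)² dt = -30/(t - 5). Sum: 5 ln|(t - 5)| - 30/(t - 5) + C


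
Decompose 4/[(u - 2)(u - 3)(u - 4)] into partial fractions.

Using cover-up method: α = 2, β = -4, γ = 2
Result: 2/(u - 2) - 4/(u - 3) + 2/(u - 4)


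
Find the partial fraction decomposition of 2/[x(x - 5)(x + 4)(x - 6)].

Using Heaviside cover-up: (1/60)/x - (2/45)/(x - 5) - (1/180)/(x + 4) + (1/30)/(x - 6)


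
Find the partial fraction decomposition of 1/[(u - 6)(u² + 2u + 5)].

Cover-up at u = 6: A = 1/(6² + 2·6 + 5) = 1/53. Then B = -A = -1/53, C = -A·(2 + 6) = -8/53
Result: (1/53)/(u - 6) - ((1/53)u + 8/53)/(u² + 2u + 5)


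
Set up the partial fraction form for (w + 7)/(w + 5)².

Repeated linear factor: P/(w + 5) + Q/(w + 5)²


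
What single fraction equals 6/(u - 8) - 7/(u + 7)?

Common denominator (u - 8)(u + 7). Numerator: 6(u + 7) - 7(u - 8) = (6u + 42) - (7u - 56) = -u + 98
Result: (-u + 98)/[(u - 8)(u + 7)]


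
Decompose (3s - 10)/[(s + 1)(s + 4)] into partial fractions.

At s=-1: P = (3·(-1) - 10)/(-1 + 4) = -13/3. At s=-4: Q = (3·(-4) - 10)/(-4 + 1) = 22/3
Result: (-13/3)/(s + 1) + (22/3)/(s + 4)


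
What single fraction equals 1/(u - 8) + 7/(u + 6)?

Common denominator (u - 8)(u + 6). Numerator: 1(u + 6) + 7(u - 8) = (u + 6) + (7u - 56) = 8u - 50
Result: (8u - 50)/[(u - 8)(u + 6)]


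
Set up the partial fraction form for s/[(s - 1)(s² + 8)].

Linear + irreducible quadratic: P/(s - 1) + (Qs + R)/(s² + 8)


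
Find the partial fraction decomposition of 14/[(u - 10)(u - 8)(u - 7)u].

Using Heaviside cover-up: (7/30)/(u - 10) - (7/8)/(u - 8) + (2/3)/(u - 7) - (1/40)/u


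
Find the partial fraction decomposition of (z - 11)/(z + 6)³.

(z - 11) = A(z + 6)² + B(z + 6) + C. At z = -6: C = 1·(-6) - 11 = -17. Coefficients: A = 0, B = 1
Result: 1/(z + 6)² - 17/(z + 6)³


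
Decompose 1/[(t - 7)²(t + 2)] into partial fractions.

Cover-up at t=-2: C = 1/(-2 - 7)² = 1/81. Cover-up at t=7: B = 1/(7 + 2) = 1/9. Comparing t² coeff: A = -C = -1/81
Result: (-1/81)/(t - 7) + (1/9)/(t - 7)² + (1/81)/(t + 2)


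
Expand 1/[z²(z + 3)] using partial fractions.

Cover-up at z=-3: γ = 1/(-3 - 0)² = 1/9. Cover-up at z=0: β = 1/(0 + 3) = 1/3. Comparing z² coeff: α = -γ = -1/9
Result: (-1/9)/z + (1/3)/z² + (1/9)/(z + 3)


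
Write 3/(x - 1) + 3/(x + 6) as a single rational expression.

Common denominator (x - 1)(x + 6). Numerator: 3(x + 6) + 3(x - 1) = (3x + 18) + (3x - 3) = 6x + 15
Result: (6x + 15)/[(x - 1)(x + 6)]


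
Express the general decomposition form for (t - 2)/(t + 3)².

Repeated linear factor: A/(t + 3) + B/(t + 3)²


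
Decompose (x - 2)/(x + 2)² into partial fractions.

(x - 2) = P(x + 2) + Q. At x = -2: Q = 1·(-2) - 2 = -4. Coeff of x: P = 1
Result: 1/(x + 2) - 4/(x + 2)²


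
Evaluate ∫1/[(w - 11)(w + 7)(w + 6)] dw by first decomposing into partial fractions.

Cover-up: P = 1/306, Q = 1/18, R = -1/17. Decomposition: (1/306)/(w - 11) + (1/18)/(w + 7) - (1/17)/(w + 6). Integrate each term: (1/306) ln|(w - 11)| + (1/18) ln|(w + 7)| - (1/17) ln|(w + 6)| + C


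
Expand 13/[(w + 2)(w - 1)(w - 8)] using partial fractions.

Using cover-up method: α = 13/30, β = -13/21, γ = 13/70
Result: (13/30)/(w + 2) - (13/21)/(w - 1) + (13/70)/(w - 8)


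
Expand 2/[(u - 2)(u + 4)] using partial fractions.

2/(u - 2)(u + 4) = A/(u - 2) + B/(u + 4). A = 2/(2 + 4) = 1/3, B = 2/(-4 - 2) = -1/3
Result: (1/3)/(u - 2) - (1/3)/(u + 4)


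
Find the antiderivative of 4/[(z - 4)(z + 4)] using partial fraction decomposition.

Decompose: 4/[(z - 4)(z + 4)] = (1/2)/(z - 4) - (1/2)/(z + 4). Integrate each term: (1/2) ln|(z - 4)| - (1/2) ln|(z + 4)| + C


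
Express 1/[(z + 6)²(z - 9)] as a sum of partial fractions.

Cover-up at z=9: C = 1/(9 + 6)² = 1/225. Cover-up at z=-6: B = 1/(-6 - 9) = -1/15. Comparing z² coeff: A = -C = -1/225
Result: (-1/225)/(z + 6) - (1/15)/(z + 6)² + (1/225)/(z - 9)


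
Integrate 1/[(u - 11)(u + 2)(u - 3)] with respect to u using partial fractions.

Cover-up: P = 1/104, Q = 1/65, R = -1/40. Decomposition: (1/104)/(u - 11) + (1/65)/(u + 2) - (1/40)/(u - 3). Integrate each term: (1/104) ln|(u - 11)| + (1/65) ln|(u + 2)| - (1/40) ln|(u - 3)| + C


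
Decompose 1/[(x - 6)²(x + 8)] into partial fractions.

Cover-up at x=-8: γ = 1/(-8 - 6)² = 1/196. Cover-up at x=6: β = 1/(6 + 8) = 1/14. Comparing x² coeff: α = -γ = -1/196
Result: (-1/196)/(x - 6) + (1/14)/(x - 6)² + (1/196)/(x + 8)


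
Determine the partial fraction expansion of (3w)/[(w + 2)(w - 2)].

At w=-2: P = (3·(-2) + 0)/(-2 - 2) = 3/2. At w=2: Q = (3·2 + 0)/(2 + 2) = 3/2
Result: (3/2)/(w + 2) + (3/2)/(w - 2)


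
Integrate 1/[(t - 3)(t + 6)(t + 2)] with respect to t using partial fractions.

Cover-up: P = 1/45, Q = 1/36, R = -1/20. Decomposition: (1/45)/(t - 3) + (1/36)/(t + 6) - (1/20)/(t + 2). Integrate each term: (1/45) ln|(t - 3)| + (1/36) ln|(t + 6)| - (1/20) ln|(t + 2)| + C


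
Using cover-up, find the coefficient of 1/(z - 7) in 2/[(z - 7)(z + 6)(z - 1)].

Cover (z - 7), set z=7: 2/[(7 + 6)(7 - 1)] = 1/39


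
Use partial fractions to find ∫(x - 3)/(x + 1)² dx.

Decompose: P = 1, Q = 1·(-1) - 3 = -4, so (x - 3)/(x + 1)² = 1/(x + 1) - 4/(x + 1)². Integrate: ∫ P/(x + 1) dx = ln|(x + 1)|; ∫ Q/(x + 1)² dx = 4/(x + 1). Sum: ln|(x + 1)| + 4/(x + 1) + C


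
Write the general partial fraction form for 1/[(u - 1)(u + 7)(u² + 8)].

Two linear + quadratic: P/(u - 1) + Q/(u + 7) + (Ru + S)/(u² + 8)


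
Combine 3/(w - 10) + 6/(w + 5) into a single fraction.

Common denominator (w - 10)(w + 5). Numerator: 3(w + 5) + 6(w - 10) = (3w + 15) + (6w - 60) = 9w - 45
Result: (9w - 45)/[(w - 10)(w + 5)]


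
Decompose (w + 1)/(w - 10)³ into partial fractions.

(w + 1) = α(w - 10)² + β(w - 10) + γ. At w = 10: γ = 1·10 + 1 = 11. Coefficients: α = 0, β = 1
Result: 1/(w - 10)² + 11/(w - 10)³


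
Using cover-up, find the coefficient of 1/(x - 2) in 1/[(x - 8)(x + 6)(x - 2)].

Cover (x - 2), set x=2: 1/[(2 - 8)(2 + 6)] = -1/48


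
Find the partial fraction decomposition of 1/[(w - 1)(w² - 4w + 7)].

Cover-up at w = 1: α = 1/(1² - 4·1 + 7) = 1/4. Then β = -α = -1/4, γ = -α·(-4 + 1) = 3/4
Result: (1/4)/(w - 1) - ((1/4)w - 3/4)/(w² - 4w + 7)


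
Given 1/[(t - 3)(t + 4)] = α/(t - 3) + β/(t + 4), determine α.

Cover-up at t = 3: α = 1/(3 + 4) = 1/7


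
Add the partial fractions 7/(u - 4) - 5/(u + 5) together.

Common denominator (u - 4)(u + 5). Numerator: 7(u + 5) - 5(u - 4) = (7u + 35) - (5u - 20) = 2u + 55
Result: (2u + 55)/[(u - 4)(u + 5)]


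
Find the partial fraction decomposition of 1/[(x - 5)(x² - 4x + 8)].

Cover-up at x = 5: A = 1/(5² - 4·5 + 8) = 1/13. Then B = -A = -1/13, C = -A·(-4 + 5) = -1/13
Result: (1/13)/(x - 5) - ((1/13)x + 1/13)/(x² - 4x + 8)


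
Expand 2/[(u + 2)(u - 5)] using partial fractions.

2/(u + 2)(u - 5) = P/(u + 2) + Q/(u - 5). P = 2/(-2 - 5) = -2/7, Q = 2/(5 + 2) = 2/7
Result: (-2/7)/(u + 2) + (2/7)/(u - 5)


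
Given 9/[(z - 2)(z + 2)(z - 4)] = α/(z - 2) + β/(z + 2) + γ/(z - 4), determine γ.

Cover-up at z = 4: γ = 9/[(4 - 2)(4 + 2)] = 9/[(2)(6)] = 9/12 = 3/4


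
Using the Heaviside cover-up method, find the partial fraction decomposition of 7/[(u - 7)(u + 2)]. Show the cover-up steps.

Cover (u - 7): set u=7, get A = 7/(7 + 2) = 7/9. Cover (u + 2): set u=-2, get B = 7/(-2 - 7) = -7/9.
Result: (7/9)/(u - 7) - (7/9)/(u + 2)


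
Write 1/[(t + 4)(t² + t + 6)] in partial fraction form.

Cover-up at t = -4: A = 1/((-4)² + 1·(-4) + 6) = 1/18. Then B = -A = -1/18, C = -A·(1 - 4) = 1/6
Result: (1/18)/(t + 4) - ((1/18)t - 1/6)/(t² + t + 6)


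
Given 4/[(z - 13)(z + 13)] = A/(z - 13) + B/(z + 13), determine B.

Cover-up at z = -13: B = 4/(-13 - 13) = -4/26 = -2/13


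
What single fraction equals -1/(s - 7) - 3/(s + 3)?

Common denominator (s - 7)(s + 3). Numerator: -1(s + 3) - 3(s - 7) = (-s - 3) - (3s - 21) = -4s + 18
Result: (-4s + 18)/[(s - 7)(s + 3)]


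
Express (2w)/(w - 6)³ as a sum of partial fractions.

(2w) = A(w - 6)² + B(w - 6) + C. At w = 6: C = 2·6 + 0 = 12. Coefficients: A = 0, B = 2
Result: 2/(w - 6)² + 12/(w - 6)³


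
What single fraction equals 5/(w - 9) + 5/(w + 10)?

Common denominator (w - 9)(w + 10). Numerator: 5(w + 10) + 5(w - 9) = (5w + 50) + (5w - 45) = 10w + 5
Result: (10w + 5)/[(w - 9)(w + 10)]


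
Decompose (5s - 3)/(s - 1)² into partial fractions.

(5s - 3) = α(s - 1) + β. At s = 1: β = 5·1 - 3 = 2. Coeff of s: α = 5
Result: 5/(s - 1) + 2/(s - 1)²


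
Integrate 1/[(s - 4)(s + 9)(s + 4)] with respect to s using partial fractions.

Cover-up: A = 1/104, B = 1/65, C = -1/40. Decomposition: (1/104)/(s - 4) + (1/65)/(s + 9) - (1/40)/(s + 4). Integrate each term: (1/104) ln|(s - 4)| + (1/65) ln|(s + 9)| - (1/40) ln|(s + 4)| + C


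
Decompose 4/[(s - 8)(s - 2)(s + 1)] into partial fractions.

Using cover-up method: P = 2/27, Q = -2/9, R = 4/27
Result: (2/27)/(s - 8) - (2/9)/(s - 2) + (4/27)/(s + 1)


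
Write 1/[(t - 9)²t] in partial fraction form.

Cover-up at t=0: C = 1/(0 - 9)² = 1/81. Cover-up at t=9: B = 1/(9 - 0) = 1/9. Comparing t² coeff: A = -C = -1/81
Result: (-1/81)/(t - 9) + (1/9)/(t - 9)² + (1/81)/t


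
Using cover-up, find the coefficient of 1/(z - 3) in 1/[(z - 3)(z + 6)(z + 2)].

Cover (z - 3), set z=3: 1/[(3 + 6)(3 + 2)] = 1/45


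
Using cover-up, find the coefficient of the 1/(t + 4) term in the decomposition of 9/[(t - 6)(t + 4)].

Cover (t + 4), set t=-4: 9/((t - 6) at t=-4) = 9/(-10) = -9/10


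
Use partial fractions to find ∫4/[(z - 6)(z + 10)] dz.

Decompose: 4/[(z - 6)(z + 10)] = (1/4)/(z - 6) - (1/4)/(z + 10). Integrate each term: (1/4) ln|(z - 6)| - (1/4) ln|(z + 10)| + C


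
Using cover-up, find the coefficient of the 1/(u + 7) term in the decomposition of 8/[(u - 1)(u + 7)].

Cover (u + 7), set u=-7: 8/((u - 1) at u=-7) = 8/(-8) = -1


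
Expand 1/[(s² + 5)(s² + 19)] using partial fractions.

Coefficient matching gives A = C = 0, B = 1/(19-5) = 1/14, D = -B = -1/14
Result: (1/14)/(s² + 5) - (1/14)/(s² + 19)


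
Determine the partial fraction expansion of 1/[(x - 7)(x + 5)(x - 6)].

Using cover-up method: A = 1/12, B = 1/132, C = -1/11
Result: (1/12)/(x - 7) + (1/132)/(x + 5) - (1/11)/(x - 6)


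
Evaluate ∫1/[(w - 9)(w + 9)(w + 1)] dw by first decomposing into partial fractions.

Cover-up: α = 1/180, β = 1/144, γ = -1/80. Decomposition: (1/180)/(w - 9) + (1/144)/(w + 9) - (1/80)/(w + 1). Integrate each term: (1/180) ln|(w - 9)| + (1/144) ln|(w + 9)| - (1/80) ln|(w + 1)| + C


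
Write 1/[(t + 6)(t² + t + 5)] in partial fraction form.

Cover-up at t = -6: α = 1/((-6)² + 1·(-6) + 5) = 1/35. Then β = -α = -1/35, γ = -α·(1 - 6) = 1/7
Result: (1/35)/(t + 6) - ((1/35)t - 1/7)/(t² + t + 5)


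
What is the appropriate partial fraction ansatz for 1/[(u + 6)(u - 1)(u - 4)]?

Three distinct linear factors: α/(u + 6) + β/(u - 1) + γ/(u - 4)


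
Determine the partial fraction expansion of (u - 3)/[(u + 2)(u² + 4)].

At u=-2: α = (1·(-2) - 3)/((-2)² + 4) = -5/8. β = -α = 5/8, γ = 1 - (-2)·α = -1/4
Result: (-5/8)/(u + 2) + ((5/8)u - 1/4)/(u² + 4)


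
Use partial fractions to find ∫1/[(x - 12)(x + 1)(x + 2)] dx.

Cover-up: A = 1/182, B = -1/13, C = 1/14. Decomposition: (1/182)/(x - 12) - (1/13)/(x + 1) + (1/14)/(x + 2). Integrate each term: (1/182) ln|(x - 12)| - (1/13) ln|(x + 1)| + (1/14) ln|(x + 2)| + C


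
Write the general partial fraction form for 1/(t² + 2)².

Repeated quadratic factor: (Pt + Q)/(t² + 2) + (Rt + S)/(t² + 2)²


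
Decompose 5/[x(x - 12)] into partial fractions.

5/x(x - 12) = A/x + B/(x - 12). A = 5/(0 - 12) = -5/12, B = 5/(12 - 0) = 5/12
Result: (-5/12)/x + (5/12)/(x - 12)


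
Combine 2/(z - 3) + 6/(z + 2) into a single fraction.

Common denominator (z - 3)(z + 2). Numerator: 2(z + 2) + 6(z - 3) = (2z + 4) + (6z - 18) = 8z - 14
Result: (8z - 14)/[(z - 3)(z + 2)]


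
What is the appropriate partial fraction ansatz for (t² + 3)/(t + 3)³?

Repeated linear factor (power 3): A/(t + 3) + B/(t + 3)² + C/(t + 3)³


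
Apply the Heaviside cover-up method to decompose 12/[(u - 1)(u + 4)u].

Cover (u - 1), u=1: A = 12/[(1 + 4)(1 - 0)] = 12/5. Cover (u + 4), u=-4: B = 12/[(-4 - 1)(-4 - 0)] = 3/5. Cover u, u=0: C = 12/[(0 - 1)(0 + 4)] = -3.
Result: (12/5)/(u - 1) + (3/5)/(u + 4) - 3/u


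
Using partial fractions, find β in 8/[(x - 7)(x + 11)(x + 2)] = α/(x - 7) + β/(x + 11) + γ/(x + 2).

Cover-up at x = -11: β = 8/[(-11 - 7)(-11 + 2)] = 8/[(-18)(-9)] = 8/162 = 4/81


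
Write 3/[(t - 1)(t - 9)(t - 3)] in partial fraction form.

Using cover-up method: P = 3/16, Q = 1/16, R = -1/4
Result: (3/16)/(t - 1) + (1/16)/(t - 9) - (1/4)/(t - 3)


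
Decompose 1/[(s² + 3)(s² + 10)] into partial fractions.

Coefficient matching gives α = γ = 0, β = 1/(10-3) = 1/7, δ = -β = -1/7
Result: (1/7)/(s² + 3) - (1/7)/(s² + 10)


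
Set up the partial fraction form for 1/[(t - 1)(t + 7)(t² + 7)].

Two linear + quadratic: P/(t - 1) + Q/(t + 7) + (Rt + S)/(t² + 7)


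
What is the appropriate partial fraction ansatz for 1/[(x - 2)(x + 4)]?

Distinct linear factors: A/(x - 2) + B/(x + 4)


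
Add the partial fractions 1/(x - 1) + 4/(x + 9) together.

Common denominator (x - 1)(x + 9). Numerator: 1(x + 9) + 4(x - 1) = (x + 9) + (4x - 4) = 5x + 5
Result: (5x + 5)/[(x - 1)(x + 9)]


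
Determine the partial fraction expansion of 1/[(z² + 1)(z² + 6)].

Coefficient matching gives α = γ = 0, β = 1/(6-1) = 1/5, δ = -β = -1/5
Result: (1/5)/(z² + 1) - (1/5)/(z² + 6)


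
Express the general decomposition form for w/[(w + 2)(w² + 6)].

Linear + irreducible quadratic: A/(w + 2) + (Bw + C)/(w² + 6)


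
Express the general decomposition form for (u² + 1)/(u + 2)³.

Repeated linear factor (power 3): P/(u + 2) + Q/(u + 2)² + R/(u + 2)³


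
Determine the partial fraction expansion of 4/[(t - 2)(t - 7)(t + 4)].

Using cover-up method: A = -2/15, B = 4/55, C = 2/33
Result: (-2/15)/(t - 2) + (4/55)/(t - 7) + (2/33)/(t + 4)


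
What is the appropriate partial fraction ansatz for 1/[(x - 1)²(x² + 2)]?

Repeated linear + quadratic: A/(x - 1) + B/(x - 1)² + (Cx + D)/(x² + 2)


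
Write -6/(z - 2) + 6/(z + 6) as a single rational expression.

Common denominator (z - 2)(z + 6). Numerator: -6(z + 6) + 6(z - 2) = (-6z - 36) + (6z - 12) = -48
Result: (-48)/[(z - 2)(z + 6)]


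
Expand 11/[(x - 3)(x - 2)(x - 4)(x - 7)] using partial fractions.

Using Heaviside cover-up: (11/4)/(x - 3) - (11/10)/(x - 2) - (11/6)/(x - 4) + (11/60)/(x - 7)


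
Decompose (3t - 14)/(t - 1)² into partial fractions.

(3t - 14) = α(t - 1) + β. At t = 1: β = 3·1 - 14 = -11. Coeff of t: α = 3
Result: 3/(t - 1) - 11/(t - 1)²


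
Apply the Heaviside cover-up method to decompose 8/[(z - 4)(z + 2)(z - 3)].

Cover (z - 4), z=4: α = 8/[(4 + 2)(4 - 3)] = 4/3. Cover (z + 2), z=-2: β = 8/[(-2 - 4)(-2 - 3)] = 4/15. Cover (z - 3), z=3: γ = 8/[(3 - 4)(3 + 2)] = -8/5.
Result: (4/3)/(z - 4) + (4/15)/(z + 2) - (8/5)/(z - 3)


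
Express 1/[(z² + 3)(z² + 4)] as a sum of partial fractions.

Coefficient matching gives α = γ = 0, β = 1/(4-3) = 1, δ = -β = -1
Result: 1/(z² + 3) - 1/(z² + 4)


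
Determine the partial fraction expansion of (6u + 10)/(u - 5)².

(6u + 10) = A(u - 5) + B. At u = 5: B = 6·5 + 10 = 40. Coeff of u: A = 6
Result: 6/(u - 5) + 40/(u - 5)²


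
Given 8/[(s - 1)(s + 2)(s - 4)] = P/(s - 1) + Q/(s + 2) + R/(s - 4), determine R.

Cover-up at s = 4: R = 8/[(4 - 1)(4 + 2)] = 8/[(3)(6)] = 8/18 = 4/9


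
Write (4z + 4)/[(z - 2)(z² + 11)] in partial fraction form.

At z=2: P = (4·2 + 4)/(2² + 11) = 4/5. Q = -P = -4/5, R = 4 - 2·P = 12/5
Result: (4/5)/(z - 2) - ((4/5)z - 12/5)/(z² + 11)


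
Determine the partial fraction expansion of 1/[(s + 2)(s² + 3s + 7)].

Cover-up at s = -2: α = 1/((-2)² + 3·(-2) + 7) = 1/5. Then β = -α = -1/5, γ = -α·(3 - 2) = -1/5
Result: (1/5)/(s + 2) - ((1/5)s + 1/5)/(s² + 3s + 7)


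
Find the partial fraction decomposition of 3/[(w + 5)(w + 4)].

3/(w + 5)(w + 4) = A/(w + 5) + B/(w + 4). A = 3/(-5 + 4) = -3, B = 3/(-4 + 5) = 3
Result: -3/(w + 5) + 3/(w + 4)


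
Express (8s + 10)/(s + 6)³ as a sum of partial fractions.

(8s + 10) = P(s + 6)² + Q(s + 6) + R. At s = -6: R = 8·(-6) + 10 = -38. Coefficients: P = 0, Q = 8
Result: 8/(s + 6)² - 38/(s + 6)³


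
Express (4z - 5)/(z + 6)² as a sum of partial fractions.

(4z - 5) = P(z + 6) + Q. At z = -6: Q = 4·(-6) - 5 = -29. Coeff of z: P = 4
Result: 4/(z + 6) - 29/(z + 6)²


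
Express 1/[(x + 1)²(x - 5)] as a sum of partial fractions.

Cover-up at x=5: γ = 1/(5 + 1)² = 1/36. Cover-up at x=-1: β = 1/(-1 - 5) = -1/6. Comparing x² coeff: α = -γ = -1/36
Result: (-1/36)/(x + 1) - (1/6)/(x + 1)² + (1/36)/(x - 5)


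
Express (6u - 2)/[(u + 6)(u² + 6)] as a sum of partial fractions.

At u=-6: P = (6·(-6) - 2)/((-6)² + 6) = -19/21. Q = -P = 19/21, R = 6 - (-6)·P = 4/7
Result: (-19/21)/(u + 6) + ((19/21)u + 4/7)/(u² + 6)


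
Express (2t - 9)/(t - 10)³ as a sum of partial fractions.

(2t - 9) = P(t - 10)² + Q(t - 10) + R. At t = 10: R = 2·10 - 9 = 11. Coefficients: P = 0, Q = 2
Result: 2/(t - 10)² + 11/(t - 10)³


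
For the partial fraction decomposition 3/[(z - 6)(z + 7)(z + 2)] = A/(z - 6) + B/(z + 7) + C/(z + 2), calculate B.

Cover-up at z = -7: B = 3/[(-7 - 6)(-7 + 2)] = 3/[(-13)(-5)] = 3/65


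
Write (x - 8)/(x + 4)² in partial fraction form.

(x - 8) = A(x + 4) + B. At x = -4: B = 1·(-4) - 8 = -12. Coeff of x: A = 1
Result: 1/(x + 4) - 12/(x + 4)²


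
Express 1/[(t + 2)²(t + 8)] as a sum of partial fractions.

Cover-up at t=-8: C = 1/(-8 + 2)² = 1/36. Cover-up at t=-2: B = 1/(-2 + 8) = 1/6. Comparing t² coeff: A = -C = -1/36
Result: (-1/36)/(t + 2) + (1/6)/(t + 2)² + (1/36)/(t + 8)


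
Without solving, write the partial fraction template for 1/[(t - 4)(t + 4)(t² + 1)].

Two linear + quadratic: α/(t - 4) + β/(t + 4) + (γt + δ)/(t² + 1)


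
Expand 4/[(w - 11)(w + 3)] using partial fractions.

4/(w - 11)(w + 3) = P/(w - 11) + Q/(w + 3). P = 4/(11 + 3) = 2/7, Q = 4/(-3 - 11) = -2/7
Result: (2/7)/(w - 11) - (2/7)/(w + 3)


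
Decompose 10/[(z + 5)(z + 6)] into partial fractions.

10/(z + 5)(z + 6) = P/(z + 5) + Q/(z + 6). P = 10/(-5 + 6) = 10, Q = 10/(-6 + 5) = -10
Result: 10/(z + 5) - 10/(z + 6)


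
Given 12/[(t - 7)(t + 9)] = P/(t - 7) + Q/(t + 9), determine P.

Cover-up at t = 7: P = 12/(7 + 9) = 12/16 = 3/4


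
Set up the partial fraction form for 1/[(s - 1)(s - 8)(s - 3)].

Three distinct linear factors: α/(s - 1) + β/(s - 8) + γ/(s - 3)


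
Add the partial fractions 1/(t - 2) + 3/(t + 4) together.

Common denominator (t - 2)(t + 4). Numerator: 1(t + 4) + 3(t - 2) = (t + 4) + (3t - 6) = 4t - 2
Result: (4t - 2)/[(t - 2)(t + 4)]


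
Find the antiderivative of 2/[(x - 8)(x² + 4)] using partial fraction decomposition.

Cover-up at x=8: α = 2/(8²+4) = 1/34. Coeff matching: β = -1/34, γ = -4/17. Decomposition: (1/34)/(x - 8) - ((1/34)x + 4/17)/(x² + 4). Integrate: linear → ln, quadratic → (1/2)ln + arctan: (1/34) ln|(x - 8)| - (1/68) ln(x² + 4) - (2/17) arctan(x/2) + C


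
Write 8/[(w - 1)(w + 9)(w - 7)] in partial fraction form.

Using cover-up method: α = -2/15, β = 1/20, γ = 1/12
Result: (-2/15)/(w - 1) + (1/20)/(w + 9) + (1/12)/(w - 7)


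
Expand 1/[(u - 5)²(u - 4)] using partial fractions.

Cover-up at u=4: γ = 1/(4 - 5)² = 1. Cover-up at u=5: β = 1/(5 - 4) = 1. Comparing u² coeff: α = -γ = -1
Result: -1/(u - 5) + 1/(u - 5)² + 1/(u - 4)


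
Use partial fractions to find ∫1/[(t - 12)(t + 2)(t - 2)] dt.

Cover-up: A = 1/140, B = 1/56, C = -1/40. Decomposition: (1/140)/(t - 12) + (1/56)/(t + 2) - (1/40)/(t - 2). Integrate each term: (1/140) ln|(t - 12)| + (1/56) ln|(t + 2)| - (1/40) ln|(t - 2)| + C


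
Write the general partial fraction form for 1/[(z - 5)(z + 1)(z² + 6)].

Two linear + quadratic: α/(z - 5) + β/(z + 1) + (γz + δ)/(z² + 6)


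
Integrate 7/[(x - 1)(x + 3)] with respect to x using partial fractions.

Decompose: 7/[(x - 1)(x + 3)] = (7/4)/(x - 1) - (7/4)/(x + 3). Integrate each term: (7/4) ln|(x - 1)| - (7/4) ln|(x + 3)| + C


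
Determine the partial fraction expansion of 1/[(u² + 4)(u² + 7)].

Coefficient matching gives P = R = 0, Q = 1/(7-4) = 1/3, S = -Q = -1/3
Result: (1/3)/(u² + 4) - (1/3)/(u² + 7)


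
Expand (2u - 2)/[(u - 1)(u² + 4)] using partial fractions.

At u=1: A = (2·1 - 2)/(1² + 4) = 0. B = -A = 0, C = 2 - 1·A = 2
Result: (2)/(u² + 4)


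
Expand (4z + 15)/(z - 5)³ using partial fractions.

(4z + 15) = P(z - 5)² + Q(z - 5) + R. At z = 5: R = 4·5 + 15 = 35. Coefficients: P = 0, Q = 4
Result: 4/(z - 5)² + 35/(z - 5)³


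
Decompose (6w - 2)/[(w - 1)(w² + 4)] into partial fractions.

At w=1: A = (6·1 - 2)/(1² + 4) = 4/5. B = -A = -4/5, C = 6 - 1·A = 26/5
Result: (4/5)/(w - 1) - ((4/5)w - 26/5)/(w² + 4)


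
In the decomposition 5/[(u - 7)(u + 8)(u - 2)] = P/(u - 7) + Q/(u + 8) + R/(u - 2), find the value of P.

Cover-up at u = 7: P = 5/[(7 + 8)(7 - 2)] = 5/[(15)(5)] = 5/75 = 1/15


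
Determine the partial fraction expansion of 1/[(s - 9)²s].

Cover-up at s=0: γ = 1/(0 - 9)² = 1/81. Cover-up at s=9: β = 1/(9 - 0) = 1/9. Comparing s² coeff: α = -γ = -1/81
Result: (-1/81)/(s - 9) + (1/9)/(s - 9)² + (1/81)/s


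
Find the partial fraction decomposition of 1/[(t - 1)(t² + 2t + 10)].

Cover-up at t = 1: A = 1/(1² + 2·1 + 10) = 1/13. Then B = -A = -1/13, C = -A·(2 + 1) = -3/13
Result: (1/13)/(t - 1) - ((1/13)t + 3/13)/(t² + 2t + 10)


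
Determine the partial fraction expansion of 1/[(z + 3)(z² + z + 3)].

Cover-up at z = -3: α = 1/((-3)² + 1·(-3) + 3) = 1/9. Then β = -α = -1/9, γ = -α·(1 - 3) = 2/9
Result: (1/9)/(z + 3) - ((1/9)z - 2/9)/(z² + z + 3)


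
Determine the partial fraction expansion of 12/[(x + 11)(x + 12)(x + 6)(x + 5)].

Using Heaviside cover-up: (2/5)/(x + 11) - (2/7)/(x + 12) - (2/5)/(x + 6) + (2/7)/(x + 5)


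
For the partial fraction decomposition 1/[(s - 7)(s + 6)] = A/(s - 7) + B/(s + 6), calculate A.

Cover-up at s = 7: A = 1/(7 + 6) = 1/13


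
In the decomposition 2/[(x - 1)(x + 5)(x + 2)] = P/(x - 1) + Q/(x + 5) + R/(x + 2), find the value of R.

Cover-up at x = -2: R = 2/[(-2 - 1)(-2 + 5)] = 2/[(-3)(3)] = -2/9


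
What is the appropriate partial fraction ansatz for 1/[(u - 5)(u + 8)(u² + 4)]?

Two linear + quadratic: α/(u - 5) + β/(u + 8) + (γu + δ)/(u² + 4)


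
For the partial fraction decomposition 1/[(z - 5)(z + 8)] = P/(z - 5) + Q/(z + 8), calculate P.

Cover-up at z = 5: P = 1/(5 + 8) = 1/13


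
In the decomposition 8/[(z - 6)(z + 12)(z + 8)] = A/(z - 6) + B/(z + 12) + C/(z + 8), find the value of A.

Cover-up at z = 6: A = 8/[(6 + 12)(6 + 8)] = 8/[(18)(14)] = 8/252 = 2/63


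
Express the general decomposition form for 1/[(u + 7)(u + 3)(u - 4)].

Three distinct linear factors: A/(u + 7) + B/(u + 3) + C/(u - 4)


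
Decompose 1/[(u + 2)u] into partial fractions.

1/(u + 2)u = α/(u + 2) + β/u. α = 1/(-2 - 0) = -1/2, β = 1/(0 + 2) = 1/2
Result: (-1/2)/(u + 2) + (1/2)/u


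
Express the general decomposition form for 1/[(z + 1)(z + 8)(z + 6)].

Three distinct linear factors: α/(z + 1) + β/(z + 8) + γ/(z + 6)


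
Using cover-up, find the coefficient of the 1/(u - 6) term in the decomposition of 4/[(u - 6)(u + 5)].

Cover (u - 6), set u=6: 4/((u + 5) at u=6) = 4/(11) = 4/11


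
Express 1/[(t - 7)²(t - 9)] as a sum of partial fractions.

Cover-up at t=9: C = 1/(9 - 7)² = 1/4. Cover-up at t=7: B = 1/(7 - 9) = -1/2. Comparing t² coeff: A = -C = -1/4
Result: (-1/4)/(t - 7) - (1/2)/(t - 7)² + (1/4)/(t - 9)


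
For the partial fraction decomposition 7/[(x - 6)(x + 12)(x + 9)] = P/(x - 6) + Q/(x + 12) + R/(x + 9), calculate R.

Cover-up at x = -9: R = 7/[(-9 - 6)(-9 + 12)] = 7/[(-15)(3)] = -7/45


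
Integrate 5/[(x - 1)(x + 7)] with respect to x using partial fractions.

Decompose: 5/[(x - 1)(x + 7)] = (5/8)/(x - 1) - (5/8)/(x + 7). Integrate each term: (5/8) ln|(x - 1)| - (5/8) ln|(x + 7)| + C


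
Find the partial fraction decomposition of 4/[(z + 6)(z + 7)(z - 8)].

Using cover-up method: A = -2/7, B = 4/15, C = 2/105
Result: (-2/7)/(z + 6) + (4/15)/(z + 7) + (2/105)/(z - 8)


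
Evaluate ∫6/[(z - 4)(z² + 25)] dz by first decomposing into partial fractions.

Cover-up at z=4: A = 6/(4²+25) = 6/41. Coeff matching: B = -6/41, C = -24/41. Decomposition: (6/41)/(z - 4) - ((6/41)z + 24/41)/(z² + 25). Integrate: linear → ln, quadratic → (1/2)ln + arctan: (6/41) ln|(z - 4)| - (3/41) ln(z² + 25) - (24/205) arctan(z/5) + C


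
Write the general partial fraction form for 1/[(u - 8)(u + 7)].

Distinct linear factors: P/(u - 8) + Q/(u + 7)


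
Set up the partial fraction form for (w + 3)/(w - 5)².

Repeated linear factor: A/(w - 5) + B/(w - 5)²


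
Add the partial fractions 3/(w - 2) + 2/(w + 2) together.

Common denominator (w - 2)(w + 2). Numerator: 3(w + 2) + 2(w - 2) = (3w + 6) + (2w - 4) = 5w + 2
Result: (5w + 2)/[(w - 2)(w + 2)]
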